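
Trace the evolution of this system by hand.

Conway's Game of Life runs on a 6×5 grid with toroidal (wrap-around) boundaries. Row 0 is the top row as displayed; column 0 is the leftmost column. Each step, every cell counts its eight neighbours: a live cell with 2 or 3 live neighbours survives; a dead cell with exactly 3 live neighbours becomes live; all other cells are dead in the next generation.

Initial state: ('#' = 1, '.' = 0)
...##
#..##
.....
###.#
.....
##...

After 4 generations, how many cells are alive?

6

t=0: ...##
#..##
.....
###.#
.....
##...
t=1: .###.
#..#.
..#..
##...
..#.#
#...#
t=2: .###.
...##
#.#.#
####.
...##
#...#
t=3: .##..
.....
.....
.....
.....
##...
t=4: ###..
.....
.....
.....
.....
###..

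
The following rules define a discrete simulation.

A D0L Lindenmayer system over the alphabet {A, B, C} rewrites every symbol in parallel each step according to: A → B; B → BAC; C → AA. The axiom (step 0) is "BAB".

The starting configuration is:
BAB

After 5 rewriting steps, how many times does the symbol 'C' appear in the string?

23

[0] BAB
[1] BACBBAC
[2] BACBAABACBACBAA
[3] BACBAABACBBBACBAABACBAABACBB
[4] BACBAABACBBBACBAABACBACBACBAABACBBBACBAABACBBBACBAABACBAC
[5] BACBAABACBBBACBAABACBACBACBAABACBBBACBAABACBAABACBAABACBBBACBAABACBACBACBAABACBBBACBAABACBACBACBAABACBBBACBAABACBAA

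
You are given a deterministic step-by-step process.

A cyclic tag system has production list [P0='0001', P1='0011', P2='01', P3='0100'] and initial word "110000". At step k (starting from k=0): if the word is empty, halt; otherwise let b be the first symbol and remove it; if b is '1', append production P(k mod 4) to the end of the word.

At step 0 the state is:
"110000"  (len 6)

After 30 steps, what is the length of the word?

[0] "110000"  (len 6)
[1] "100000001"  (len 9)
[2] "000000010011"  (len 12)
[3] "00000010011"  (len 11)
[4] "0000010011"  (len 10)
[5] "000010011"  (len 9)
[6] "00010011"  (len 8)
[7] "0010011"  (len 7)
[8] "010011"  (len 6)
[9] "10011"  (len 5)
[10] "00110011"  (len 8)
[11] "0110011"  (len 7)
[12] "110011"  (len 6)
[13] "100110001"  (len 9)
[14] "001100010011"  (len 12)
[15] "01100010011"  (len 11)
[16] "1100010011"  (len 10)
[17] "1000100110001"  (len 13)
[18] "0001001100010011"  (len 16)
[19] "001001100010011"  (len 15)
[20] "01001100010011"  (len 14)
[21] "1001100010011"  (len 13)
[22] "0011000100110011"  (len 16)
[23] "011000100110011"  (len 15)
[24] "11000100110011"  (len 14)
[25] "10001001100110001"  (len 17)
[26] "00010011001100010011"  (len 20)
[27] "0010011001100010011"  (len 19)
[28] "010011001100010011"  (len 18)
[29] "10011001100010011"  (len 17)
[30] "00110011000100110011"  (len 20)

20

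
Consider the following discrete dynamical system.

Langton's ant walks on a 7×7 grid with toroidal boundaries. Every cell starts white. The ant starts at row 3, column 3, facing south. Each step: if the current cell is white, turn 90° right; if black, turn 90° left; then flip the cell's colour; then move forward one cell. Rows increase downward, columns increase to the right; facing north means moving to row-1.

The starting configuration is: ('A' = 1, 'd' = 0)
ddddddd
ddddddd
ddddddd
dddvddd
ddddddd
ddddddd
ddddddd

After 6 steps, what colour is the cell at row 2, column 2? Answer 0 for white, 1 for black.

1

k=0  ddddddd
ddddddd
ddddddd
dddvddd
ddddddd
ddddddd
ddddddd
k=1  ddddddd
ddddddd
ddddddd
dd<Addd
ddddddd
ddddddd
ddddddd
k=2  ddddddd
ddddddd
dd^dddd
ddAAddd
ddddddd
ddddddd
ddddddd
k=3  ddddddd
ddddddd
ddA>ddd
ddAAddd
ddddddd
ddddddd
ddddddd
k=4  ddddddd
ddddddd
ddAAddd
ddAvddd
ddddddd
ddddddd
ddddddd
k=5  ddddddd
ddddddd
ddAAddd
ddAd>dd
ddddddd
ddddddd
ddddddd
k=6  ddddddd
ddddddd
ddAAddd
ddAdAdd
ddddvdd
ddddddd
ddddddd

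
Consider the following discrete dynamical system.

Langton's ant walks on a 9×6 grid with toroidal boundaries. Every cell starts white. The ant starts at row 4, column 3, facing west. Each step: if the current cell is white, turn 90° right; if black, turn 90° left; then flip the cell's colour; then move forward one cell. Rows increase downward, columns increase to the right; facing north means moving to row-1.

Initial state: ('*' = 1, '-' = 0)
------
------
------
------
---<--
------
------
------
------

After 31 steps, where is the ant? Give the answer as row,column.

0) ------
------
------
------
---<--
------
------
------
------
1) ------
------
------
---^--
---*--
------
------
------
------
2) ------
------
------
---*>-
---*--
------
------
------
------
3) ------
------
------
---**-
---*v-
------
------
------
------
4) ------
------
------
---**-
---<*-
------
------
------
------
5) ------
------
------
---**-
----*-
---v--
------
------
------
6) ------
------
------
---**-
----*-
--<*--
------
------
------
7) ------
------
------
---**-
--^-*-
--**--
------
------
------
8) ------
------
------
---**-
--*>*-
--**--
------
------
------
9) ------
------
------
---**-
--***-
--*v--
------
------
------
10) ------
------
------
---**-
--***-
--*->-
------
------
------
11) ------
------
------
---**-
--***-
--*-*-
----v-
------
------
12) ------
------
------
---**-
--***-
--*-*-
---<*-
------
------
13) ------
------
------
---**-
--***-
--*^*-
---**-
------
------
14) ------
------
------
---**-
--***-
--**>-
---**-
------
------
15) ------
------
------
---**-
--**^-
--**--
---**-
------
------
16) ------
------
------
---**-
--*<--
--**--
---**-
------
------
17) ------
------
------
---**-
--*---
--*v--
---**-
------
------
18) ------
------
------
---**-
--*---
--*->-
---**-
------
------
19) ------
------
------
---**-
--*---
--*-*-
---*v-
------
------
20) ------
------
------
---**-
--*---
--*-*-
---*->
------
------
21) ------
------
------
---**-
--*---
--*-*-
---*-*
-----v
------
22) ------
------
------
---**-
--*---
--*-*-
---*-*
----<*
------
23) ------
------
------
---**-
--*---
--*-*-
---*^*
----**
------
24) ------
------
------
---**-
--*---
--*-*-
---**>
----**
------
25) ------
------
------
---**-
--*---
--*-*^
---**-
----**
------
26) ------
------
------
---**-
--*---
>-*-**
---**-
----**
------
27) ------
------
------
---**-
--*---
*-*-**
v--**-
----**
------
28) ------
------
------
---**-
--*---
*-*-**
*--**<
----**
------
29) ------
------
------
---**-
--*---
*-*-*^
*--***
----**
------
30) ------
------
------
---**-
--*---
*-*-<-
*--***
----**
------
31) ------
------
------
---**-
--*---
*-*---
*--*v*
----**
------

6,4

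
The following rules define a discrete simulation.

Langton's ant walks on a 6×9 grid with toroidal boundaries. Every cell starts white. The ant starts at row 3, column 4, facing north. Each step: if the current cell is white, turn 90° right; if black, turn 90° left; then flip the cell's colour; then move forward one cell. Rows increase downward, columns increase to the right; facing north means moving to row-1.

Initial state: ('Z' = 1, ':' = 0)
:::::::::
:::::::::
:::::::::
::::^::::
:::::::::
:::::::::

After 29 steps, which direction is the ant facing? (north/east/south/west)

t=0: :::::::::
:::::::::
:::::::::
::::^::::
:::::::::
:::::::::
t=1: :::::::::
:::::::::
:::::::::
::::Z>:::
:::::::::
:::::::::
t=2: :::::::::
:::::::::
:::::::::
::::ZZ:::
:::::v:::
:::::::::
t=3: :::::::::
:::::::::
:::::::::
::::ZZ:::
::::<Z:::
:::::::::
t=4: :::::::::
:::::::::
:::::::::
::::^Z:::
::::ZZ:::
:::::::::
t=5: :::::::::
:::::::::
:::::::::
:::<:Z:::
::::ZZ:::
:::::::::
t=6: :::::::::
:::::::::
:::^:::::
:::Z:Z:::
::::ZZ:::
:::::::::
t=7: :::::::::
:::::::::
:::Z>::::
:::Z:Z:::
::::ZZ:::
:::::::::
t=8: :::::::::
:::::::::
:::ZZ::::
:::ZvZ:::
::::ZZ:::
:::::::::
t=9: :::::::::
:::::::::
:::ZZ::::
:::<ZZ:::
::::ZZ:::
:::::::::
t=10: :::::::::
:::::::::
:::ZZ::::
::::ZZ:::
:::vZZ:::
:::::::::
t=11: :::::::::
:::::::::
:::ZZ::::
::::ZZ:::
::<ZZZ:::
:::::::::
t=12: :::::::::
:::::::::
:::ZZ::::
::^:ZZ:::
::ZZZZ:::
:::::::::
t=13: :::::::::
:::::::::
:::ZZ::::
::Z>ZZ:::
::ZZZZ:::
:::::::::
t=14: :::::::::
:::::::::
:::ZZ::::
::ZZZZ:::
::ZvZZ:::
:::::::::
t=15: :::::::::
:::::::::
:::ZZ::::
::ZZZZ:::
::Z:>Z:::
:::::::::
t=16: :::::::::
:::::::::
:::ZZ::::
::ZZ^Z:::
::Z::Z:::
:::::::::
t=17: :::::::::
:::::::::
:::ZZ::::
::Z<:Z:::
::Z::Z:::
:::::::::
t=18: :::::::::
:::::::::
:::ZZ::::
::Z::Z:::
::Zv:Z:::
:::::::::
t=19: :::::::::
:::::::::
:::ZZ::::
::Z::Z:::
::<Z:Z:::
:::::::::
t=20: :::::::::
:::::::::
:::ZZ::::
::Z::Z:::
:::Z:Z:::
::v::::::
t=21: :::::::::
:::::::::
:::ZZ::::
::Z::Z:::
:::Z:Z:::
:<Z::::::
t=22: :::::::::
:::::::::
:::ZZ::::
::Z::Z:::
:^:Z:Z:::
:ZZ::::::
t=23: :::::::::
:::::::::
:::ZZ::::
::Z::Z:::
:Z>Z:Z:::
:ZZ::::::
t=24: :::::::::
:::::::::
:::ZZ::::
::Z::Z:::
:ZZZ:Z:::
:Zv::::::
t=25: :::::::::
:::::::::
:::ZZ::::
::Z::Z:::
:ZZZ:Z:::
:Z:>:::::
t=26: :::v:::::
:::::::::
:::ZZ::::
::Z::Z:::
:ZZZ:Z:::
:Z:Z:::::
t=27: ::<Z:::::
:::::::::
:::ZZ::::
::Z::Z:::
:ZZZ:Z:::
:Z:Z:::::
t=28: ::ZZ:::::
:::::::::
:::ZZ::::
::Z::Z:::
:ZZZ:Z:::
:Z^Z:::::
t=29: ::ZZ:::::
:::::::::
:::ZZ::::
::Z::Z:::
:ZZZ:Z:::
:ZZ>:::::

east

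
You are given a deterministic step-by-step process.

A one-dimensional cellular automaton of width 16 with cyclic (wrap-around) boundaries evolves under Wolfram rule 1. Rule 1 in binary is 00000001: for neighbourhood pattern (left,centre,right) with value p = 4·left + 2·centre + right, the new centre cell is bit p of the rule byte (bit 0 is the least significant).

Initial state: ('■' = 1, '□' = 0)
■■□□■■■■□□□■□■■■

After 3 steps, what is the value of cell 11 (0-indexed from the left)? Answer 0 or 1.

t=0: ■■□□■■■■□□□■□■■■
t=1: □□□□□□□□□■□□□□□□
t=2: ■■■■■■■■□□□■■■■■
t=3: □□□□□□□□□■□□□□□□

0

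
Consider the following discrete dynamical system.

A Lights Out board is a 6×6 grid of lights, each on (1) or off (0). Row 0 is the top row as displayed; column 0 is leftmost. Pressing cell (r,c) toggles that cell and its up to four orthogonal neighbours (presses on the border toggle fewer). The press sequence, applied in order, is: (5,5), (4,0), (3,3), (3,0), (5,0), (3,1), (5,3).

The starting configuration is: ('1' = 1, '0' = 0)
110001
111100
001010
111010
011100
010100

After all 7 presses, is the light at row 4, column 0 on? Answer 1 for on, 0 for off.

step 0: 110001
111100
001010
111010
011100
010100
step 1: 110001
111100
001010
111010
011101
010111
step 2: 110001
111100
001010
011010
101101
110111
step 3: 110001
111100
001110
010100
101001
110111
step 4: 110001
111100
101110
100100
001001
110111
step 5: 110001
111100
101110
100100
101001
000111
step 6: 110001
111100
111110
011100
111001
000111
step 7: 110001
111100
111110
011100
111101
001001

1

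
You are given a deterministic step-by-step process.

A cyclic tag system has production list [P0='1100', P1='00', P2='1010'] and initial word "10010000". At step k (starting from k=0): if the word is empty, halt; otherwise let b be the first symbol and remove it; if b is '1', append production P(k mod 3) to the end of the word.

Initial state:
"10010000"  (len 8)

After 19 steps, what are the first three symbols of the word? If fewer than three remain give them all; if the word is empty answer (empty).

k=0  "10010000"  (len 8)
k=1  "00100001100"  (len 11)
k=2  "0100001100"  (len 10)
k=3  "100001100"  (len 9)
k=4  "000011001100"  (len 12)
k=5  "00011001100"  (len 11)
k=6  "0011001100"  (len 10)
k=7  "011001100"  (len 9)
k=8  "11001100"  (len 8)
k=9  "10011001010"  (len 11)
k=10  "00110010101100"  (len 14)
k=11  "0110010101100"  (len 13)
k=12  "110010101100"  (len 12)
k=13  "100101011001100"  (len 15)
k=14  "0010101100110000"  (len 16)
k=15  "010101100110000"  (len 15)
k=16  "10101100110000"  (len 14)
k=17  "010110011000000"  (len 15)
k=18  "10110011000000"  (len 14)
k=19  "01100110000001100"  (len 17)

011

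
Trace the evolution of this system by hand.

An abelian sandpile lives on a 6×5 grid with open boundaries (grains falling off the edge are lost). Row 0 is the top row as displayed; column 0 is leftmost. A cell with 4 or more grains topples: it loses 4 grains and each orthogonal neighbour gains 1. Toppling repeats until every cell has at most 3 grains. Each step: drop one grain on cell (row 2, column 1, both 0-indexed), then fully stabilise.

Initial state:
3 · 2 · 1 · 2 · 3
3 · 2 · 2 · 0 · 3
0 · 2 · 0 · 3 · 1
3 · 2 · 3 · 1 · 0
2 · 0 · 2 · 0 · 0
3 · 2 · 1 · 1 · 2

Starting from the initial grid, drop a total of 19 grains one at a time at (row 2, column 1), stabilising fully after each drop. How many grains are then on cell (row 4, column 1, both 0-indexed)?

2

t=0: 3 · 2 · 1 · 2 · 3
3 · 2 · 2 · 0 · 3
0 · 2 · 0 · 3 · 1
3 · 2 · 3 · 1 · 0
2 · 0 · 2 · 0 · 0
3 · 2 · 1 · 1 · 2
t=1: 3 · 2 · 1 · 2 · 3
3 · 2 · 2 · 0 · 3
0 · 3 · 0 · 3 · 1
3 · 2 · 3 · 1 · 0
2 · 0 · 2 · 0 · 0
3 · 2 · 1 · 1 · 2
t=2: 3 · 2 · 1 · 2 · 3
3 · 3 · 2 · 0 · 3
1 · 0 · 1 · 3 · 1
3 · 3 · 3 · 1 · 0
2 · 0 · 2 · 0 · 0
3 · 2 · 1 · 1 · 2
t=3: 3 · 2 · 1 · 2 · 3
3 · 3 · 2 · 0 · 3
1 · 1 · 1 · 3 · 1
3 · 3 · 3 · 1 · 0
2 · 0 · 2 · 0 · 0
3 · 2 · 1 · 1 · 2
t=4: 3 · 2 · 1 · 2 · 3
3 · 3 · 2 · 0 · 3
1 · 2 · 1 · 3 · 1
3 · 3 · 3 · 1 · 0
2 · 0 · 2 · 0 · 0
3 · 2 · 1 · 1 · 2
t=5: 3 · 2 · 1 · 2 · 3
3 · 3 · 2 · 0 · 3
1 · 3 · 1 · 3 · 1
3 · 3 · 3 · 1 · 0
2 · 0 · 2 · 0 · 0
3 · 2 · 1 · 1 · 2
t=6: 1 · 0 · 2 · 2 · 3
2 · 2 · 3 · 0 · 3
0 · 3 · 3 · 3 · 1
1 · 2 · 0 · 2 · 0
3 · 1 · 3 · 0 · 0
3 · 2 · 1 · 1 · 2
t=7: 1 · 1 · 3 · 2 · 3
3 · 0 · 1 · 2 · 3
1 · 2 · 2 · 0 · 2
1 · 3 · 1 · 3 · 0
3 · 1 · 3 · 0 · 0
3 · 2 · 1 · 1 · 2
t=8: 1 · 1 · 3 · 2 · 3
3 · 0 · 1 · 2 · 3
1 · 3 · 2 · 0 · 2
1 · 3 · 1 · 3 · 0
3 · 1 · 3 · 0 · 0
3 · 2 · 1 · 1 · 2
t=9: 1 · 1 · 3 · 2 · 3
3 · 1 · 1 · 2 · 3
2 · 1 · 3 · 0 · 2
2 · 0 · 2 · 3 · 0
3 · 2 · 3 · 0 · 0
3 · 2 · 1 · 1 · 2
t=10: 1 · 1 · 3 · 2 · 3
3 · 1 · 1 · 2 · 3
2 · 2 · 3 · 0 · 2
2 · 0 · 2 · 3 · 0
3 · 2 · 3 · 0 · 0
3 · 2 · 1 · 1 · 2
t=11: 1 · 1 · 3 · 2 · 3
3 · 1 · 1 · 2 · 3
2 · 3 · 3 · 0 · 2
2 · 0 · 2 · 3 · 0
3 · 2 · 3 · 0 · 0
3 · 2 · 1 · 1 · 2
t=12: 1 · 1 · 3 · 2 · 3
3 · 2 · 2 · 2 · 3
3 · 1 · 0 · 1 · 2
2 · 1 · 3 · 3 · 0
3 · 2 · 3 · 0 · 0
3 · 2 · 1 · 1 · 2
t=13: 1 · 1 · 3 · 2 · 3
3 · 2 · 2 · 2 · 3
3 · 2 · 0 · 1 · 2
2 · 1 · 3 · 3 · 0
3 · 2 · 3 · 0 · 0
3 · 2 · 1 · 1 · 2
t=14: 1 · 1 · 3 · 2 · 3
3 · 2 · 2 · 2 · 3
3 · 3 · 0 · 1 · 2
2 · 1 · 3 · 3 · 0
3 · 2 · 3 · 0 · 0
3 · 2 · 1 · 1 · 2
t=15: 2 · 2 · 3 · 2 · 3
1 · 0 · 3 · 2 · 3
1 · 2 · 1 · 1 · 2
3 · 2 · 3 · 3 · 0
3 · 2 · 3 · 0 · 0
3 · 2 · 1 · 1 · 2
t=16: 2 · 2 · 3 · 2 · 3
1 · 0 · 3 · 2 · 3
1 · 3 · 1 · 1 · 2
3 · 2 · 3 · 3 · 0
3 · 2 · 3 · 0 · 0
3 · 2 · 1 · 1 · 2
t=17: 2 · 2 · 3 · 2 · 3
1 · 1 · 3 · 2 · 3
2 · 0 · 2 · 1 · 2
3 · 3 · 3 · 3 · 0
3 · 2 · 3 · 0 · 0
3 · 2 · 1 · 1 · 2
t=18: 2 · 2 · 3 · 2 · 3
1 · 1 · 3 · 2 · 3
2 · 1 · 2 · 1 · 2
3 · 3 · 3 · 3 · 0
3 · 2 · 3 · 0 · 0
3 · 2 · 1 · 1 · 2
t=19: 2 · 2 · 3 · 2 · 3
1 · 1 · 3 · 2 · 3
2 · 2 · 2 · 1 · 2
3 · 3 · 3 · 3 · 0
3 · 2 · 3 · 0 · 0
3 · 2 · 1 · 1 · 2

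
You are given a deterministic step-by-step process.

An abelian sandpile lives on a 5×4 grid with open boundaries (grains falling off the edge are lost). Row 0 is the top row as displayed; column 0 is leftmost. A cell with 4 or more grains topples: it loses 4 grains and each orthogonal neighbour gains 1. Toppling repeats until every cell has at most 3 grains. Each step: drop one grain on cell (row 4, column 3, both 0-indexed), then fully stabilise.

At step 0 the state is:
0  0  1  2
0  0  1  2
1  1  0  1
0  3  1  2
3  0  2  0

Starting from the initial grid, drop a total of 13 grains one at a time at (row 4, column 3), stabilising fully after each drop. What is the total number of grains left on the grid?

step 0: 0  0  1  2
0  0  1  2
1  1  0  1
0  3  1  2
3  0  2  0
step 1: 0  0  1  2
0  0  1  2
1  1  0  1
0  3  1  2
3  0  2  1
step 2: 0  0  1  2
0  0  1  2
1  1  0  1
0  3  1  2
3  0  2  2
step 3: 0  0  1  2
0  0  1  2
1  1  0  1
0  3  1  2
3  0  2  3
step 4: 0  0  1  2
0  0  1  2
1  1  0  1
0  3  1  3
3  0  3  0
step 5: 0  0  1  2
0  0  1  2
1  1  0  1
0  3  1  3
3  0  3  1
step 6: 0  0  1  2
0  0  1  2
1  1  0  1
0  3  1  3
3  0  3  2
step 7: 0  0  1  2
0  0  1  2
1  1  0  1
0  3  1  3
3  0  3  3
step 8: 0  0  1  2
0  0  1  2
1  1  0  2
0  3  3  0
3  1  0  2
step 9: 0  0  1  2
0  0  1  2
1  1  0  2
0  3  3  0
3  1  0  3
step 10: 0  0  1  2
0  0  1  2
1  1  0  2
0  3  3  1
3  1  1  0
step 11: 0  0  1  2
0  0  1  2
1  1  0  2
0  3  3  1
3  1  1  1
step 12: 0  0  1  2
0  0  1  2
1  1  0  2
0  3  3  1
3  1  1  2
step 13: 0  0  1  2
0  0  1  2
1  1  0  2
0  3  3  1
3  1  1  3

25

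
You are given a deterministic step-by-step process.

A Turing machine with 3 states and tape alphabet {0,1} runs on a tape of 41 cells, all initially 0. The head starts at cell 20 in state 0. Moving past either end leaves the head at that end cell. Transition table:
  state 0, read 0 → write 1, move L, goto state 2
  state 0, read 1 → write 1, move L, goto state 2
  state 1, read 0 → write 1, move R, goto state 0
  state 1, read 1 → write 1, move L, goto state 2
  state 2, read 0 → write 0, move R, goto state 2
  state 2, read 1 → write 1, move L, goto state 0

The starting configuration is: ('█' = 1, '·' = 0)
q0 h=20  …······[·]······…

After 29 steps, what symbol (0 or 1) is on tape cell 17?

0) q0 h=20  …······[·]······…
1) q2 h=19  …······[·]█·····…
2) q2 h=20  …······[█]······…
3) q0 h=19  …······[·]█·····…
4) q2 h=18  …······[·]██····…
5) q2 h=19  …······[█]█·····…
6) q0 h=18  …······[·]██····…
7) q2 h=17  …······[·]███···…
8) q2 h=18  …······[█]██····…
9) q0 h=17  …······[·]███···…
10) q2 h=16  …······[·]████··…
11) q2 h=17  …······[█]███···…
12) q0 h=16  …······[·]████··…
13) q2 h=15  …······[·]█████·…
14) q2 h=16  …······[█]████··…
15) q0 h=15  …······[·]█████·…
16) q2 h=14  …······[·]██████…
17) q2 h=15  …······[█]█████·…
18) q0 h=14  …······[·]██████…
19) q2 h=13  …······[·]██████…
20) q2 h=14  …······[█]██████…
21) q0 h=13  …······[·]██████…
22) q2 h=12  …······[·]██████…
23) q2 h=13  …······[█]██████…
24) q0 h=12  …······[·]██████…
25) q2 h=11  …······[·]██████…
26) q2 h=12  …······[█]██████…
27) q0 h=11  …······[·]██████…
28) q2 h=10  …······[·]██████…
29) q2 h=11  …······[█]██████…

1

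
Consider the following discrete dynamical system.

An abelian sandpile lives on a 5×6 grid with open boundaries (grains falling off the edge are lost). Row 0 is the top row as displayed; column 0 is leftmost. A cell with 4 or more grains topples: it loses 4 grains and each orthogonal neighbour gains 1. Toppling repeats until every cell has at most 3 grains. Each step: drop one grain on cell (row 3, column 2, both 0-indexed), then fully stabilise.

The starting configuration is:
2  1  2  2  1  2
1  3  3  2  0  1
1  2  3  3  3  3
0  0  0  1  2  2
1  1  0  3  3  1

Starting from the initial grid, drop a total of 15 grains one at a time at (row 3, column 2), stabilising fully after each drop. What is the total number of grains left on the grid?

k=0  2  1  2  2  1  2
1  3  3  2  0  1
1  2  3  3  3  3
0  0  0  1  2  2
1  1  0  3  3  1
k=1  2  1  2  2  1  2
1  3  3  2  0  1
1  2  3  3  3  3
0  0  1  1  2  2
1  1  0  3  3  1
k=2  2  1  2  2  1  2
1  3  3  2  0  1
1  2  3  3  3  3
0  0  2  1  2  2
1  1  0  3  3  1
k=3  2  1  2  2  1  2
1  3  3  2  0  1
1  2  3  3  3  3
0  0  3  1  2  2
1  1  0  3  3  1
k=4  2  2  3  3  1  2
2  1  2  0  2  2
2  0  3  2  1  0
0  2  1  3  3  3
1  1  1  3  3  1
k=5  2  2  3  3  1  2
2  1  2  0  2  2
2  0  3  2  1  0
0  2  2  3  3  3
1  1  1  3  3  1
k=6  2  2  3  3  1  2
2  1  2  0  2  2
2  0  3  2  1  0
0  2  3  3  3  3
1  1  1  3  3  1
k=7  2  2  3  3  1  2
2  1  3  1  2  2
2  1  1  0  3  1
0  3  2  3  2  0
1  1  3  1  1  3
k=8  2  2  3  3  1  2
2  1  3  1  2  2
2  1  1  0  3  1
0  3  3  3  2  0
1  1  3  1  1  3
k=9  2  2  3  3  1  2
2  1  3  1  2  2
2  2  2  1  3  1
1  0  3  0  3  0
1  3  0  3  1  3
k=10  2  2  3  3  1  2
2  1  3  1  2  2
2  2  3  1  3  1
1  1  0  1  3  0
1  3  1  3  1  3
k=11  2  2  3  3  1  2
2  1  3  1  2  2
2  2  3  1  3  1
1  1  1  1  3  0
1  3  1  3  1  3
k=12  2  2  3  3  1  2
2  1  3  1  2  2
2  2  3  1  3  1
1  1  2  1  3  0
1  3  1  3  1  3
k=13  2  2  3  3  1  2
2  1  3  1  2  2
2  2  3  1  3  1
1  1  3  1  3  0
1  3  1  3  1  3
k=14  2  3  1  0  2  2
2  2  1  3  2  2
2  3  1  2  3  1
1  2  1  2  3  0
1  3  2  3  1  3
k=15  2  3  1  0  2  2
2  2  1  3  2  2
2  3  1  2  3  1
1  2  2  2  3  0
1  3  2  3  1  3

57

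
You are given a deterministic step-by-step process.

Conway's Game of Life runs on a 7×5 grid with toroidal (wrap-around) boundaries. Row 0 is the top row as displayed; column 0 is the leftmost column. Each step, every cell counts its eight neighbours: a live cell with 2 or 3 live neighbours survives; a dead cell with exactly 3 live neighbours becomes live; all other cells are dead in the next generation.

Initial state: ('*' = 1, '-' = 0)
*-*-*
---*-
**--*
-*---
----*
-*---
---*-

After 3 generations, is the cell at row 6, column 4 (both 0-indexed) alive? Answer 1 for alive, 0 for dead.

k=0  *-*-*
---*-
**--*
-*---
----*
-*---
---*-
k=1  --*-*
--**-
***-*
-*--*
*----
-----
*****
k=2  -----
-----
----*
--***
*----
--**-
***-*
k=3  **---
-----
----*
*--**
-*---
--**-
***-*

1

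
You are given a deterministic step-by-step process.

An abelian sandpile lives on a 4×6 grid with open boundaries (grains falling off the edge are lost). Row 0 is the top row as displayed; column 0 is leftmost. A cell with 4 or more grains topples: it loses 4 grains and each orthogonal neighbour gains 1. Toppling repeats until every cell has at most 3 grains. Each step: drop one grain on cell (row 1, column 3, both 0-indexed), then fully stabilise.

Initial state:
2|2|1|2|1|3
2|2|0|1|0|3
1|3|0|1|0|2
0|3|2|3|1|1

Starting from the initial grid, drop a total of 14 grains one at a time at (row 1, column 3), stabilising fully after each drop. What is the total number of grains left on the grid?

44

step 0: 2|2|1|2|1|3
2|2|0|1|0|3
1|3|0|1|0|2
0|3|2|3|1|1
step 1: 2|2|1|2|1|3
2|2|0|2|0|3
1|3|0|1|0|2
0|3|2|3|1|1
step 2: 2|2|1|2|1|3
2|2|0|3|0|3
1|3|0|1|0|2
0|3|2|3|1|1
step 3: 2|2|1|3|1|3
2|2|1|0|1|3
1|3|0|2|0|2
0|3|2|3|1|1
step 4: 2|2|1|3|1|3
2|2|1|1|1|3
1|3|0|2|0|2
0|3|2|3|1|1
step 5: 2|2|1|3|1|3
2|2|1|2|1|3
1|3|0|2|0|2
0|3|2|3|1|1
step 6: 2|2|1|3|1|3
2|2|1|3|1|3
1|3|0|2|0|2
0|3|2|3|1|1
step 7: 2|2|2|0|2|3
2|2|2|1|2|3
1|3|0|3|0|2
0|3|2|3|1|1
step 8: 2|2|2|0|2|3
2|2|2|2|2|3
1|3|0|3|0|2
0|3|2|3|1|1
step 9: 2|2|2|0|2|3
2|2|2|3|2|3
1|3|0|3|0|2
0|3|2|3|1|1
step 10: 2|2|2|1|2|3
2|2|3|1|3|3
1|3|1|1|1|2
0|3|3|0|2|1
step 11: 2|2|2|1|2|3
2|2|3|2|3|3
1|3|1|1|1|2
0|3|3|0|2|1
step 12: 2|2|2|1|2|3
2|2|3|3|3|3
1|3|1|1|1|2
0|3|3|0|2|1
step 13: 2|2|3|3|0|1
2|3|0|2|2|1
1|3|2|2|2|3
0|3|3|0|2|1
step 14: 2|2|3|3|0|1
2|3|0|3|2|1
1|3|2|2|2|3
0|3|3|0|2|1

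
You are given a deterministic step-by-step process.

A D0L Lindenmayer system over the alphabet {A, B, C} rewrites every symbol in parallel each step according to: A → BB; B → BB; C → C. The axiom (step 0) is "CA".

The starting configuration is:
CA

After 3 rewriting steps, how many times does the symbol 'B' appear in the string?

8

0) CA
1) CBB
2) CBBBB
3) CBBBBBBBB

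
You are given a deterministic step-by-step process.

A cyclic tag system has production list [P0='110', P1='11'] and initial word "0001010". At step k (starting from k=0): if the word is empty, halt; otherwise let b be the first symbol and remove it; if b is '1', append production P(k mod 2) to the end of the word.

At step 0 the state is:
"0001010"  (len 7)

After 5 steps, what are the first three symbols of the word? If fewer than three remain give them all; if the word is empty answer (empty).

[0] "0001010"  (len 7)
[1] "001010"  (len 6)
[2] "01010"  (len 5)
[3] "1010"  (len 4)
[4] "01011"  (len 5)
[5] "1011"  (len 4)

101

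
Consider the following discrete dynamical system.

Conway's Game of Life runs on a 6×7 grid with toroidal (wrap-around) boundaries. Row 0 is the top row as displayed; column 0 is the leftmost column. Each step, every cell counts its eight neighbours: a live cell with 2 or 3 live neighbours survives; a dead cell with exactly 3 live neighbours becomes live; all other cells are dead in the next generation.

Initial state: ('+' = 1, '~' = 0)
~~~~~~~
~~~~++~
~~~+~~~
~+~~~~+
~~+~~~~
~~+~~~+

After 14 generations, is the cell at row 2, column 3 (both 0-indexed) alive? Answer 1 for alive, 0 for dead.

1

k=0  ~~~~~~~
~~~~++~
~~~+~~~
~+~~~~+
~~+~~~~
~~+~~~+
k=1  ~~~~~+~
~~~~+~~
~~~~++~
~~+~~~~
+++~~~~
~~~~~~~
k=2  ~~~~~~~
~~~~+~~
~~~+++~
~~++~~~
~++~~~~
~+~~~~~
k=3  ~~~~~~~
~~~+++~
~~+~~+~
~+~~~~~
~+~+~~~
~++~~~~
k=4  ~~+++~~
~~~+++~
~~++~+~
~+~~~~~
++~~~~~
~++~~~~
k=5  ~+~~~+~
~~~~~+~
~~++~+~
++~~~~~
+~~~~~~
+~~~~~~
k=6  ~~~~~~+
~~+~~++
~++~+~+
+++~~~+
+~~~~~+
++~~~~+
k=7  ~+~~~~~
~+++~~+
~~~~~~~
~~++~~~
~~+~~+~
~+~~~+~
k=8  ~+~~~~~
+++~~~~
~+~~~~~
~~++~~~
~++++~~
~++~~~~
k=9  ~~~~~~~
+~+~~~~
+~~+~~~
~~~~+~~
~~~~+~~
+~~~~~~
k=10  ~+~~~~~
~+~~~~~
~+~+~~~
~~~++~~
~~~~~~~
~~~~~~~
k=11  ~~~~~~~
++~~~~~
~~~++~~
~~+++~~
~~~~~~~
~~~~~~~
k=12  ~~~~~~~
~~~~~~~
~+~~+~~
~~+~+~~
~~~+~~~
~~~~~~~
k=13  ~~~~~~~
~~~~~~~
~~~+~~~
~~+~+~~
~~~+~~~
~~~~~~~
k=14  ~~~~~~~
~~~~~~~
~~~+~~~
~~+~+~~
~~~+~~~
~~~~~~~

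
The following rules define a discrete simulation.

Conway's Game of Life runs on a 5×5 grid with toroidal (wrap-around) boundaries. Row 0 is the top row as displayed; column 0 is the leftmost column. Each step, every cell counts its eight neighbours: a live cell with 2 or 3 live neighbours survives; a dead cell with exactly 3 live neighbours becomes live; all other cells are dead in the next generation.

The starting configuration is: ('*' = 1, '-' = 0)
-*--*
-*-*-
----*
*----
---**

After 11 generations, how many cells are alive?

0) -*--*
-*-*-
----*
*----
---**
1) ----*
--***
*---*
*--*-
---**
2) *-*--
-----
***--
*--*-
*--*-
3) -*--*
*-*--
***-*
*--*-
*-**-
4) ----*
--*--
--*--
-----
*-**-
5) -**-*
---*-
-----
-***-
---**
6) *-*-*
--**-
---*-
--***
----*
7) ***-*
-**--
-----
--*-*
-**--
8) -----
--**-
-***-
-***-
----*
9) ---*-
-*-*-
----*
**--*
--**-
10) ---**
--***
-****
***-*
****-
11) -----
-*---
-----
-----
-----

1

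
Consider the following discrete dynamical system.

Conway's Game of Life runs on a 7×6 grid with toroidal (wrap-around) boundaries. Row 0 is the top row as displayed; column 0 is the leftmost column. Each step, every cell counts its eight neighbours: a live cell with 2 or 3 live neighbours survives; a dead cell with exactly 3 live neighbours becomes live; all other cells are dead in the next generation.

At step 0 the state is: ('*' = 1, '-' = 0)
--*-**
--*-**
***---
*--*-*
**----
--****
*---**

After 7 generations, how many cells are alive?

t=0: --*-**
--*-**
***---
*--*-*
**----
--****
*---**
t=1: -*----
--*-*-
--*---
-----*
-*----
--**--
***---
t=2: *--*--
-***--
---*--
------
--*---
*--*--
*--*--
t=3: *--**-
-*-**-
---*--
------
------
-***--
******
t=4: ------
-----*
--***-
------
--*---
-----*
------
t=5: ------
---**-
---**-
--*---
------
------
------
t=6: ------
---**-
--*-*-
---*--
------
------
------
t=7: ------
---**-
--*-*-
---*--
------
------
------

5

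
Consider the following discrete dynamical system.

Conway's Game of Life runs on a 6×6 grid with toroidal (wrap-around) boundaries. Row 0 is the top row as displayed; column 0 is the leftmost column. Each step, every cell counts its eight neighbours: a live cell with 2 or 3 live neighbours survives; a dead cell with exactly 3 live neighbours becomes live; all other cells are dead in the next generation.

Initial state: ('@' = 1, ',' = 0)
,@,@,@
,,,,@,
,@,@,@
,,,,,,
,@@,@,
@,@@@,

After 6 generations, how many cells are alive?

step 0: ,@,@,@
,,,,@,
,@,@,@
,,,,,,
,@@,@,
@,@@@,
step 1: @@,,,@
,,,@,@
,,,,@,
@@,@@,
,@@,@@
@,,,,,
step 2: ,@,,@@
,,,,,@
@,@,,,
@@,,,,
,,@,@,
,,@,@,
step 3: @,,@@@
,@,,@@
@,,,,@
@,@@,@
,,@,,@
,@@,@,
step 4: ,,,,,,
,@,@,,
,,@@,,
,,@@,,
,,,,,@
,@@,,,
step 5: ,@,,,,
,,,@,,
,@,,@,
,,@@@,
,@,@,,
,,,,,,
step 6: ,,,,,,
,,@,,,
,,,,@,
,@,,@,
,,,@@,
,,@,,,

7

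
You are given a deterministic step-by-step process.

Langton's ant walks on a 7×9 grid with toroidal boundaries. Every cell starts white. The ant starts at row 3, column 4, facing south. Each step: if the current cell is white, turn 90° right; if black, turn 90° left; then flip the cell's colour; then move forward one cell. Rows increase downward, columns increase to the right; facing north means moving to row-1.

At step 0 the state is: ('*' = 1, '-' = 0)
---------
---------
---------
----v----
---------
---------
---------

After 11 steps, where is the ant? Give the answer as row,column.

2,6

0) ---------
---------
---------
----v----
---------
---------
---------
1) ---------
---------
---------
---<*----
---------
---------
---------
2) ---------
---------
---^-----
---**----
---------
---------
---------
3) ---------
---------
---*>----
---**----
---------
---------
---------
4) ---------
---------
---**----
---*v----
---------
---------
---------
5) ---------
---------
---**----
---*->---
---------
---------
---------
6) ---------
---------
---**----
---*-*---
-----v---
---------
---------
7) ---------
---------
---**----
---*-*---
----<*---
---------
---------
8) ---------
---------
---**----
---*^*---
----**---
---------
---------
9) ---------
---------
---**----
---**>---
----**---
---------
---------
10) ---------
---------
---**^---
---**----
----**---
---------
---------
11) ---------
---------
---***>--
---**----
----**---
---------
---------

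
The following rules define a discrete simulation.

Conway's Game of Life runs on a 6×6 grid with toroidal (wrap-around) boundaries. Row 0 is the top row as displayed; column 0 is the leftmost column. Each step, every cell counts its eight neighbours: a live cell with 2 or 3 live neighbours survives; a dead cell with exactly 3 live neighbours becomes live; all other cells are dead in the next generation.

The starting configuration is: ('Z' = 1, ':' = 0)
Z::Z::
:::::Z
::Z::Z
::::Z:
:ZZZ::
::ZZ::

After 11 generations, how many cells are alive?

0) Z::Z::
:::::Z
::Z::Z
::::Z:
:ZZZ::
::ZZ::
1) ::ZZZ:
Z:::ZZ
::::ZZ
:Z::Z:
:Z::Z:
::::Z:
2) ::::::
Z:::::
:::Z::
Z::ZZ:
:::ZZZ
::Z:ZZ
3) :::::Z
::::::
:::ZZZ
::Z:::
Z:Z:::
:::::Z
4) ::::::
:::::Z
:::ZZ:
:ZZ:ZZ
:Z::::
Z::::Z
5) Z::::Z
::::Z:
Z:ZZ::
ZZZ:ZZ
:ZZ:Z:
Z:::::
6) Z::::Z
ZZ:ZZ:
Z:Z:::
::::Z:
::Z:Z:
Z:::::
7) ::::Z:
::ZZZ:
Z:Z:Z:
:Z:::Z
:::Z:Z
ZZ::::
8) :ZZ:ZZ
:ZZ:Z:
Z:Z:Z:
:ZZZ:Z
:ZZ:ZZ
Z:::ZZ
9) ::Z:::
::::Z:
Z:::Z:
::::::
::::::
::::::
10) ::::::
:::Z:Z
:::::Z
::::::
::::::
::::::
11) ::::::
::::Z:
::::Z:
::::::
::::::
::::::

2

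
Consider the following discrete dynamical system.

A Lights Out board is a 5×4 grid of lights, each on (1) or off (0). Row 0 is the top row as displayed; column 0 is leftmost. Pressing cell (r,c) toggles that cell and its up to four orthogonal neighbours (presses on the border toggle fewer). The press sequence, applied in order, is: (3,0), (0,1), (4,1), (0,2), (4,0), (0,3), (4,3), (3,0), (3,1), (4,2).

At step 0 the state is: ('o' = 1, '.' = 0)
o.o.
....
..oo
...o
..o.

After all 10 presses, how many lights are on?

step 0: o.o.
....
..oo
...o
..o.
step 1: o.o.
....
o.oo
oo.o
o.o.
step 2: .o..
.o..
o.oo
oo.o
o.o.
step 3: .o..
.o..
o.oo
o..o
.o..
step 4: ..oo
.oo.
o.oo
o..o
.o..
step 5: ..oo
.oo.
o.oo
...o
o...
step 6: ....
.ooo
o.oo
...o
o...
step 7: ....
.ooo
o.oo
....
o.oo
step 8: ....
.ooo
..oo
oo..
..oo
step 9: ....
.ooo
.ooo
..o.
.ooo
step 10: ....
.ooo
.ooo
....
....

6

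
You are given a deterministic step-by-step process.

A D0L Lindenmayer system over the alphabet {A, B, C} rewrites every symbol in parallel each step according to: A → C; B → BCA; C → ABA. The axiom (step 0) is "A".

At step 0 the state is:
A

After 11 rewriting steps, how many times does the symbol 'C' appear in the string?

895

0) A
1) C
2) ABA
3) CBCAC
4) ABABCAABACABA
5) CBCACBCAABACCBCACABACBCAC
6) ABABCAABACABABCAABACCBCACABAABABCAABACABACBCACABABCAABACABA
7) CBCACBCAABACCBCACABACBCACBCAABACCBCACABAABABCAABACABACBCAC…BCAABACCBCACABACBCACABABCAABACABACBCACBCAABACCBCACABACBCAC  (len 121)
8) ABABCAABACABABCAABACCBCACABAABABCAABACABACBCACABABCAABACAB…BABCAABACABABCAABACCBCACABAABABCAABACABACBCACABABCAABACABA  (len 273)
9) CBCACBCAABACCBCACABACBCACBCAABACCBCACABAABABCAABACABACBCAC…BCAABACCBCACABACBCACABABCAABACABACBCACBCAABACCBCACABACBCAC  (len 577)
10) ABABCAABACABABCAABACCBCACABAABABCAABACABACBCACABABCAABACAB…BABCAABACABABCAABACCBCACABAABABCAABACABACBCACABABCAABACABA  (len 1275)
11) CBCACBCAABACCBCACABACBCACBCAABACCBCACABAABABCAABACABACBCAC…BCAABACCBCACABACBCACABABCAABACABACBCACBCAABACCBCACABACBCAC  (len 2733)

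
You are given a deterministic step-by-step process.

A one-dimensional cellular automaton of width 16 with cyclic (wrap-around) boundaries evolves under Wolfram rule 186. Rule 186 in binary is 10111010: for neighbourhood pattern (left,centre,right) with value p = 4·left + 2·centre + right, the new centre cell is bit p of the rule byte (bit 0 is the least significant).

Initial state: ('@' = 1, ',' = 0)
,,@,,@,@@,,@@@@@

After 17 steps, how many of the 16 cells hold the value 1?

0) ,,@,,@,@@,,@@@@@
1) @@,@@,@@,@@@@@@,
2) @,@@,@@,@@@@@@,@
3) ,@@,@@,@@@@@@,@@
4) @@,@@,@@@@@@,@@,
5) @,@@,@@@@@@,@@,@
6) ,@@,@@@@@@,@@,@@
7) @@,@@@@@@,@@,@@,
8) @,@@@@@@,@@,@@,@
9) ,@@@@@@,@@,@@,@@
10) @@@@@@,@@,@@,@@,
11) @@@@@,@@,@@,@@,@
12) @@@@,@@,@@,@@,@@
13) @@@,@@,@@,@@,@@@
14) @@,@@,@@,@@,@@@@
15) @,@@,@@,@@,@@@@@
16) ,@@,@@,@@,@@@@@@
17) @@,@@,@@,@@@@@@,

12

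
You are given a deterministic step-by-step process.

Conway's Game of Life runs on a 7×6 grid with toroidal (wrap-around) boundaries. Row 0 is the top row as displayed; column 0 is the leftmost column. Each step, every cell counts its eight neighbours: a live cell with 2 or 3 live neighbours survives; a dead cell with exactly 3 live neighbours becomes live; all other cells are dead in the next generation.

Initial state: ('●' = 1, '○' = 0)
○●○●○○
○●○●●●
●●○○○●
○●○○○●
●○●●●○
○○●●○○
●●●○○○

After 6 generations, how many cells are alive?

0) ○●○●○○
○●○●●●
●●○○○●
○●○○○●
●○●●●○
○○●●○○
●●●○○○
1) ○○○●○●
○●○●○●
○●○○○○
○○○●○○
●○○○●●
●○○○●●
●○○○○○
2) ○○●○○●
○○○○○○
●○○○●○
●○○○●●
●○○●○○
○●○○●○
●○○○○○
3) ○○○○○○
○○○○○●
●○○○●○
●●○●●○
●●○●○○
●●○○○●
●●○○○●
4) ○○○○○●
○○○○○●
●●○●●○
○○○●●○
○○○●○○
○○○○●○
○●○○○●
5) ○○○○●●
○○○○○●
●○●●○○
○○○○○●
○○○●○○
○○○○●○
●○○○●●
6) ○○○○○○
●○○●○●
●○○○●●
○○●●●○
○○○○●○
○○○●●○
●○○●○○

14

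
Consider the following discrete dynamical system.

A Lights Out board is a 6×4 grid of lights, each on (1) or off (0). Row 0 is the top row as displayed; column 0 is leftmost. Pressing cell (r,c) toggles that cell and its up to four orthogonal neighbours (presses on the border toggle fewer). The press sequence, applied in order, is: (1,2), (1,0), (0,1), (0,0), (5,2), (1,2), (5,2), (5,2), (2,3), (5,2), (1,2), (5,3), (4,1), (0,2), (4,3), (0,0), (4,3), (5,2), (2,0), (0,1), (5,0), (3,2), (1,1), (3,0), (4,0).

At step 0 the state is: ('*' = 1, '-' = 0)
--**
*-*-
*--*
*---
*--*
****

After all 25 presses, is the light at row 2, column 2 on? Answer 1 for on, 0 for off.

1

0) --**
*-*-
*--*
*---
*--*
****
1) ---*
**-*
*-**
*---
*--*
****
2) *--*
---*
--**
*---
*--*
****
3) -***
-*-*
--**
*---
*--*
****
4) *-**
**-*
--**
*---
*--*
****
5) *-**
**-*
--**
*---
*-**
*---
6) *--*
*-*-
---*
*---
*-**
*---
7) *--*
*-*-
---*
*---
*--*
****
8) *--*
*-*-
---*
*---
*-**
*---
9) *--*
*-**
--*-
*--*
*-**
*---
10) *--*
*-**
--*-
*--*
*--*
****
11) *-**
**--
----
*--*
*--*
****
12) *-**
**--
----
*--*
*---
**--
13) *-**
**--
----
**-*
-**-
*---
14) **--
***-
----
**-*
-**-
*---
15) **--
***-
----
**--
-*-*
*--*
16) ----
-**-
----
**--
-*-*
*--*
17) ----
-**-
----
**-*
-**-
*---
18) ----
-**-
----
**-*
-*--
****
19) ----
***-
**--
-*-*
-*--
****
20) ***-
*-*-
**--
-*-*
-*--
****
21) ***-
*-*-
**--
-*-*
**--
--**
22) ***-
*-*-
***-
--*-
***-
--**
23) *-*-
-*--
*-*-
--*-
***-
--**
24) *-*-
-*--
--*-
***-
-**-
--**
25) *-*-
-*--
--*-
-**-
*-*-
*-**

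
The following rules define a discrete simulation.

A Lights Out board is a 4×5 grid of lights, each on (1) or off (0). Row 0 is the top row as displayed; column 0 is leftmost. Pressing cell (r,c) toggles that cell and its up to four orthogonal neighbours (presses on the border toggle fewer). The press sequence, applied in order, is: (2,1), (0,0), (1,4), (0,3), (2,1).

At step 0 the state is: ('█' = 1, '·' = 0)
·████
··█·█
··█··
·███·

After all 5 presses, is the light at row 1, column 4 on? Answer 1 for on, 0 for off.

k=0  ·████
··█·█
··█··
·███·
k=1  ·████
·██·█
██···
··██·
k=2  █·███
███·█
██···
··██·
k=3  █·██·
████·
██··█
··██·
k=4  █···█
███··
██··█
··██·
k=5  █···█
█·█··
··█·█
·███·

0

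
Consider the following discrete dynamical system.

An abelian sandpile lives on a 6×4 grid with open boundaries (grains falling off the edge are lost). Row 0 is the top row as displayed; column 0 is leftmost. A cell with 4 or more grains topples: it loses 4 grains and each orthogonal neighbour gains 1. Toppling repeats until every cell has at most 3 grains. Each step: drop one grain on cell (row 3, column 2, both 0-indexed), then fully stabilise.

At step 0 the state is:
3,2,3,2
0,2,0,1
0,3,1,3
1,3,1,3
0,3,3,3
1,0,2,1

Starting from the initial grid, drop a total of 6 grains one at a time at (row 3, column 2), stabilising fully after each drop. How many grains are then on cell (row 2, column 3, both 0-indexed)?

0) 3,2,3,2
0,2,0,1
0,3,1,3
1,3,1,3
0,3,3,3
1,0,2,1
1) 3,2,3,2
0,2,0,1
0,3,1,3
1,3,2,3
0,3,3,3
1,0,2,1
2) 3,2,3,2
0,2,0,1
0,3,1,3
1,3,3,3
0,3,3,3
1,0,2,1
3) 3,2,3,2
0,3,1,2
1,1,1,1
2,3,0,3
1,1,3,1
1,1,3,2
4) 3,2,3,2
0,3,1,2
1,1,1,1
2,3,1,3
1,1,3,1
1,1,3,2
5) 3,2,3,2
0,3,1,2
1,1,1,1
2,3,2,3
1,1,3,1
1,1,3,2
6) 3,2,3,2
0,3,1,2
1,1,1,1
2,3,3,3
1,1,3,1
1,1,3,2

1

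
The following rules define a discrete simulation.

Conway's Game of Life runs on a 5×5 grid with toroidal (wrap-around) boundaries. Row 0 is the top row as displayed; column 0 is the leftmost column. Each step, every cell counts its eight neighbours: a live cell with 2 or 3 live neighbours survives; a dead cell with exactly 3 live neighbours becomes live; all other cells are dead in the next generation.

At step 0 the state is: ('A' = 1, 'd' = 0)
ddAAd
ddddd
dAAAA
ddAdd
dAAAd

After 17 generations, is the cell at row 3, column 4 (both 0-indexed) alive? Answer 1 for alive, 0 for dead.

1

0) ddAAd
ddddd
dAAAA
ddAdd
dAAAd
1) dAdAd
dAddA
dAAAd
AdddA
dAddd
2) dAddd
dAddA
dAAAd
AddAA
dAAdA
3) dAdAd
dAdAd
dAddd
ddddd
dAAdA
4) dAdAA
AAddd
ddAdd
AAAdd
AAAAd
5) dddAd
AAdAA
ddAdd
AdddA
ddddd
6) AdAAd
AAdAA
ddAdd
ddddd
ddddA
7) ddAdd
Adddd
AAAAA
ddddd
dddAA
8) dddAA
Adddd
AAAAA
dAddd
dddAd
9) dddAA
ddddd
ddAAA
dAddd
ddAAA
10) ddAdA
ddAdd
ddAAd
AAddd
AdAdA
11) AdAdA
dAAdd
ddAAd
Adddd
ddAdA
12) AdAdA
AdddA
ddAAd
dAAdA
ddddA
13) dAddd
AdAdd
ddAdd
AAAdA
ddAdA
14) AAAAd
ddAdd
ddAdA
AdAdA
ddAdA
15) AdddA
AdddA
AdAdA
AdAdA
ddddd
16) AdddA
ddddd
ddddd
AdddA
dAdAd
17) AdddA
ddddd
ddddd
AdddA
dAdAd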